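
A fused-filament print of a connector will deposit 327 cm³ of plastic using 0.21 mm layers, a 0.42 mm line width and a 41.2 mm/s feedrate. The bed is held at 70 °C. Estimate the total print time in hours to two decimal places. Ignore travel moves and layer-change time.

25.00 hours

Bead cross-section = 0.21 × 0.42, so 0.0882 mm².
Total extruded path = 327000/0.0882 = 3707483 mm.
Print-move time = 3707483 / 41.2, so 89987.5 s.
Converting: 89987.5 s = 25.00 hours.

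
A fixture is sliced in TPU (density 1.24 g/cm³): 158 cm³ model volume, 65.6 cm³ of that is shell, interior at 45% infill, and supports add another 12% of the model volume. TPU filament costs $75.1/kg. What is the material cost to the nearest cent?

Volume inside the shell = 158 − 65.6, so 92.4 cm³.
Infill deposited = 0.45 × 92.4 = 41.58 cm³.
Support = 0.12 × 158 = 18.96 cm³.
Total printed volume = 65.6 + 41.58 + 18.96 = 126.14 cm³.
Mass = 126.14 × 1.24, so 156.4136 g.
At $75.1/kg: 156.4136/1000 × 75.1 = $11.75.

$11.75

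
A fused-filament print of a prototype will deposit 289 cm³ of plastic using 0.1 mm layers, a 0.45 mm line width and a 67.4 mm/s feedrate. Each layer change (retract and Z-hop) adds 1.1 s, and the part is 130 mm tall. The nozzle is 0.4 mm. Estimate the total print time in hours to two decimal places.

26.87 hours

Extrusion cross-section: 0.1 × 0.45 → 0.045 mm².
Path length: 289000 mm³ / 0.045 mm² → 6422222.2 mm.
Extrusion time: 6422222.2 / 67.4 → 95285.2 s.
Layers = ⌈130/0.1⌉ = 1300.
Z-hop total = 1300 × 1.1, so 1430 s.
Total = 95285.2 + 1430 = 96715.2 s = 26.87 hours.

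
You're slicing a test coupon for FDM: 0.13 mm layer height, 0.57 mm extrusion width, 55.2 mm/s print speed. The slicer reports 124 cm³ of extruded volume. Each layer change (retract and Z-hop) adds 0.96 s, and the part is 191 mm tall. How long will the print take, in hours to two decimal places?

8.81 hours

Line area: 0.13 × 0.57 → 0.0741 mm².
Path length: 124000 mm³ / 0.0741 mm² → 1673414.3 mm.
Time extruding: 1673414.3 / 55.2 → 30315.5 s.
Number of layers: 191 / 0.13 → 1470 (rounded up).
Non-print overhead: 1470 × 0.96 → 1411.2 s.
Altogether 30315.5 + 1411.2 = 31726.7 s, i.e. 8.81 hours.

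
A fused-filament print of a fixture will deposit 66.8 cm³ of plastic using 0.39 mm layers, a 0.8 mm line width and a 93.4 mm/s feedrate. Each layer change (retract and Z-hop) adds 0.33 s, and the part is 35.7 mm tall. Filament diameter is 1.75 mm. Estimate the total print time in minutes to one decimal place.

Line area = 0.39 × 0.8 = 0.312 mm².
Path length: 66800 mm³ / 0.312 mm² → 214102.6 mm.
Time extruding = 214102.6 / 93.4 = 2292.3 s.
Number of layers: 35.7 / 0.39 → 92 (rounded up).
Layer-change overhead = 92 × 0.33 = 30.36 s.
Total = 2292.3 + 30.36 = 2322.66 s = 38.7 minutes.

38.7 minutes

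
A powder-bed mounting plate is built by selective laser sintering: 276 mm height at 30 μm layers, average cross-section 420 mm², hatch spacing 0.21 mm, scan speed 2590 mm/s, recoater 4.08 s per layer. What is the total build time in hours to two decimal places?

12.40 hours

Layers = ⌈276/0.03⌉ = 9200.
Scan path per layer: 420 / 0.21 → 2000 mm.
Laser time per layer = 2000 / 2590 = 0.7722 s.
Time per layer = 0.7722 + 4.08, so 4.8522 s.
Total: 9200 × 4.8522 s = 44640.24 s → 12.40 hours.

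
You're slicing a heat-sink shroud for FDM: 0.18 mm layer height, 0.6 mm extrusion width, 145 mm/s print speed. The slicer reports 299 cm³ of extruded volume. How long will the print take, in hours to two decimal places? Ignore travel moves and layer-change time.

5.30 hours

Line area = 0.18 × 0.6 = 0.108 mm².
Path length: 299000 mm³ / 0.108 mm² → 2768518.5 mm.
Print-move time: 2768518.5 / 145 → 19093.2 s.
That's 19093.2 s → 5.30 hours.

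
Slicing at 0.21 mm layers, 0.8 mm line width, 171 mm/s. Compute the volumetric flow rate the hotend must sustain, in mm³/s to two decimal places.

28.73

Bead cross-section = 0.21 × 0.8, so 0.168 mm².
Q = v·A = 171 × 0.168 = 28.73 mm³/s.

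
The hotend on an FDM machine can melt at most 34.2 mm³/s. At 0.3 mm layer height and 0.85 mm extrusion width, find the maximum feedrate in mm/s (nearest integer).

134 mm/s

Extrusion cross-section = 0.3 × 0.85, so 0.255 mm².
v_max = Q/A = 34.2/0.255 = 134.12 mm/s → 134 mm/s.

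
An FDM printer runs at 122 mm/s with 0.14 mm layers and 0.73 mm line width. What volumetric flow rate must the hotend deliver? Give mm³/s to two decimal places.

A: 0.14 × 0.73 → 0.1022 mm².
Volumetric flow = 122 × 0.1022 = 12.47 mm³/s.

12.47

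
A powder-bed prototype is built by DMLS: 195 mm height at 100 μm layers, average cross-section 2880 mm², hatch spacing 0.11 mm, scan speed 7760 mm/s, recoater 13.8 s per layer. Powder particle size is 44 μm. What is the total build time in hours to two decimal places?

Layers = ⌈195/0.1⌉ = 1950.
Hatch length per layer = 2880 / 0.11 = 26181.8 mm.
Scan time per layer: 26181.8 / 7760 → 3.3739 s.
Per-layer time: 3.3739 + 13.8 → 17.1739 s.
Total: 1950 × 17.1739 s = 33489.105 s → 9.30 hours.

9.30 hours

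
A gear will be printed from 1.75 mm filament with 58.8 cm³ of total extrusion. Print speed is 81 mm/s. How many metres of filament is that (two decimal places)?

A = π r² = π × 0.875² = 2.4053 mm².
L = 58800 mm³ / 2.4053 mm² = 24446.02 mm, i.e. 24.45 m.

24.45 m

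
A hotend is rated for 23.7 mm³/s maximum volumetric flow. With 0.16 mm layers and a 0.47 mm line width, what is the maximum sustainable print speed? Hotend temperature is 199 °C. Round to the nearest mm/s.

Bead cross-section: 0.16 × 0.47 → 0.0752 mm².
v_max = Q/A = 23.7/0.0752 = 315.16 mm/s → 315 mm/s.

315 mm/s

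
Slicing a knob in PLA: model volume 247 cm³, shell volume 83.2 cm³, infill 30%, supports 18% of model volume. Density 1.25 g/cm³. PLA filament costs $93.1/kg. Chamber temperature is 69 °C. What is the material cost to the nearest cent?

Interior volume = 247 − 83.2, so 163.8 cm³.
Infill deposited: 0.30 × 163.8 → 49.14 cm³.
Support = 0.18 × 247 = 44.46 cm³.
Total extruded = 83.2 + 49.14 + 44.46, so 176.8 cm³.
Mass = 176.8 × 1.25 = 221 g.
At $93.1/kg: 221/1000 × 93.1 = $20.58.

$20.58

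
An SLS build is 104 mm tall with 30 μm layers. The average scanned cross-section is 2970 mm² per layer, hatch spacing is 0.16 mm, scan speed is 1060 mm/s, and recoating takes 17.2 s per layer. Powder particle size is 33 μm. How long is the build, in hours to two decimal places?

33.43 hours

Layer count = ceil(104 / 0.03) = 3467.
Scan path per layer: 2970 / 0.16 → 18562.5 mm.
Laser time per layer: 18562.5 / 1060 → 17.5118 s.
Layer cycle: 17.5118 + 17.2 → 34.7118 s.
Total: 3467 × 34.7118 s = 120345.8106 s → 33.43 hours.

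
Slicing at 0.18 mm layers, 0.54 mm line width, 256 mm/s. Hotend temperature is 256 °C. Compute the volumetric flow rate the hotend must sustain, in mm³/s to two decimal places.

Extrusion cross-section = 0.18 × 0.54, so 0.0972 mm².
Q = v·A = 256 × 0.0972 = 24.88 mm³/s.

24.88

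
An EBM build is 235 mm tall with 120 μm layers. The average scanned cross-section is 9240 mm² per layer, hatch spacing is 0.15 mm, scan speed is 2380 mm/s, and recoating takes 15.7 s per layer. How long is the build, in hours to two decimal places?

Layers = ⌈235/0.12⌉ = 1959.
Per-layer scan distance = 9240 / 0.15, so 61600 mm.
Beam time per layer = 61600 / 2380 = 25.8824 s.
Time per layer = 25.8824 + 15.7, so 41.5824 s.
Total: 1959 × 41.5824 s = 81459.9216 s → 22.63 hours.

22.63 hours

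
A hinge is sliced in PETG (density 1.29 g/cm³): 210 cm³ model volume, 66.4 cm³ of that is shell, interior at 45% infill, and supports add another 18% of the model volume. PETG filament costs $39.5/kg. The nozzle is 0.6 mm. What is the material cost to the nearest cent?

$8.60

Volume inside the shell = 210 − 66.4, so 143.6 cm³.
Infill volume = 0.45 × 143.6, so 64.62 cm³.
Support = 0.18 × 210, so 37.8 cm³.
Deposited volume: 66.4 + 64.62 + 37.8 → 168.82 cm³.
Mass = 168.82 × 1.29, so 217.7778 g.
Cost = 217.7778 g / 1000 × $39.5/kg = $8.60.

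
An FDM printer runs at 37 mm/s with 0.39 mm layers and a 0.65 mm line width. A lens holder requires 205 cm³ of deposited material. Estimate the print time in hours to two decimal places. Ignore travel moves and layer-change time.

Line area: 0.39 × 0.65 → 0.2535 mm².
Path length: 205000 mm³ / 0.2535 mm² → 808678.5 mm.
Extrusion time = 808678.5 / 37 = 21856.2 s.
Converting: 21856.2 s = 6.07 hours.

6.07 hours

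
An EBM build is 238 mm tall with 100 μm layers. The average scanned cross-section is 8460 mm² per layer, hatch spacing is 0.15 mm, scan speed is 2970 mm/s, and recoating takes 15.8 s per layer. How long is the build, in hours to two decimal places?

Number of layers: 238 / 0.1 → 2380 (rounded up).
Scan path per layer = 8460 / 0.15 = 56400 mm.
Beam time per layer: 56400 / 2970 → 18.9899 s.
Time per layer = 18.9899 + 15.8 = 34.7899 s.
Total: 2380 × 34.7899 s = 82799.962 s → 23.00 hours.

23.00 hours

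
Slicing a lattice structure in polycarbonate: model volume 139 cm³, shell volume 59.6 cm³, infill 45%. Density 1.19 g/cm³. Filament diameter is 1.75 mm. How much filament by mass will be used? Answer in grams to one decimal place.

113.4 g

Interior volume: 139 − 59.6 → 79.4 cm³.
Infill deposited: 0.45 × 79.4 → 35.73 cm³.
Total extruded = 59.6 + 35.73, so 95.33 cm³.
Mass = 95.33 × 1.19, so 113.4427 g.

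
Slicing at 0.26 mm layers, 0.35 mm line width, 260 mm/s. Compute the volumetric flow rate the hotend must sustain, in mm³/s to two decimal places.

Extrusion cross-section: 0.26 × 0.35 → 0.091 mm².
Q = v·A = 260 × 0.091 = 23.66 mm³/s.

23.66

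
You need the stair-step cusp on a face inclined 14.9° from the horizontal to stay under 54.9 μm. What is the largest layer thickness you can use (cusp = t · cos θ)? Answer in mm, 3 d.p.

0.057 mm

cos(14.9°) = 0.9664; t_max = 0.0549/0.9664 = 0.057 mm.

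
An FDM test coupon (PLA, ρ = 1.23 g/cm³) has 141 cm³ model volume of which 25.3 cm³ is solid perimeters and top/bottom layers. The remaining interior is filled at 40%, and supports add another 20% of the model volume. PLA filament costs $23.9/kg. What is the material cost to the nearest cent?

$2.93

Infill region = 141 − 25.3, so 115.7 cm³.
Infill deposited = 0.40 × 115.7 = 46.28 cm³.
Support = 0.20 × 141 = 28.2 cm³.
Total printed volume = 25.3 + 46.28 + 28.2 = 99.78 cm³.
Mass: 99.78 × 1.23 → 122.7294 g.
Cost = 122.7294 g / 1000 × $23.9/kg = $2.93.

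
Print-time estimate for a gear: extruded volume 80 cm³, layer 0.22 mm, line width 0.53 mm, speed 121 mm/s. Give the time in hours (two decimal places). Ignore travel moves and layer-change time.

1.58 hours

Extrusion cross-section = 0.22 × 0.53 = 0.1166 mm².
Total extruded path = 80000/0.1166 = 686106.3 mm.
Print-move time = 686106.3 / 121, so 5670.3 s.
Converting: 5670.3 s = 1.58 hours.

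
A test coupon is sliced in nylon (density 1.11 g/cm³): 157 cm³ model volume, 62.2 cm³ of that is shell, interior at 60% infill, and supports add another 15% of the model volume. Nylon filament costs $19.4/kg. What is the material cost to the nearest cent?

Infill region = 157 − 62.2, so 94.8 cm³.
Deposited infill: 0.60 × 94.8 → 56.88 cm³.
Support = 0.15 × 157 = 23.55 cm³.
Deposited volume = 62.2 + 56.88 + 23.55, so 142.63 cm³.
Mass = 142.63 × 1.11, so 158.3193 g.
Cost = 158.3193 g / 1000 × $19.4/kg = $3.07.

$3.07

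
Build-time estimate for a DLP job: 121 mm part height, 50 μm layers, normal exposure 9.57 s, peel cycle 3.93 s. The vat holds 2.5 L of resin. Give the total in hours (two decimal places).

9.08 hours

Number of layers: 121 / 0.05 → 2420 (rounded up).
Each layer takes = 9.57 + 3.93, so 13.5 s.
Total = 2420 × 13.5 = 32670 s = 9.08 hours.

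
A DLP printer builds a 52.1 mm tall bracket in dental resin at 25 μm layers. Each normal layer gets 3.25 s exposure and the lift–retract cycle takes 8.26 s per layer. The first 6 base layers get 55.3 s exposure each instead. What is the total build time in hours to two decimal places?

6.75 hours

Layer count = ceil(52.1 / 0.025) = 2084.
Base layers = 6 × (55.3 + 8.26), so 381.36 s.
Regular layers: 2078 × (3.25 + 8.26) → 23917.78 s.
Sum: 381.36 + 23917.78 = 24299.14 s → 6.75 hours.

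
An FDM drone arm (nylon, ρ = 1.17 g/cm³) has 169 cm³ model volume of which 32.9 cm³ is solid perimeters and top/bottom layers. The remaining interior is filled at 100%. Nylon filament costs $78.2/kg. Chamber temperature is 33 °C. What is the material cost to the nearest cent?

Interior volume = 169 − 32.9, so 136.1 cm³.
Infill deposited = 1.00 × 136.1 = 136.1 cm³.
Total printed volume: 32.9 + 136.1 → 169 cm³.
Mass: 169 × 1.17 → 197.73 g.
Cost = 197.73 g / 1000 × $78.2/kg = $15.46.

$15.46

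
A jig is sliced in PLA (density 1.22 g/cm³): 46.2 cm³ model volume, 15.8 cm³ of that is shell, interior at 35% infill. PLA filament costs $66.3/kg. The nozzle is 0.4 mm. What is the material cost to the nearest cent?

Interior volume = 46.2 − 15.8, so 30.4 cm³.
Infill volume: 0.35 × 30.4 → 10.64 cm³.
Total printed volume = 15.8 + 10.64, so 26.44 cm³.
Mass: 26.44 × 1.22 → 32.2568 g.
Cost = 32.2568 g / 1000 × $66.3/kg = $2.14.

$2.14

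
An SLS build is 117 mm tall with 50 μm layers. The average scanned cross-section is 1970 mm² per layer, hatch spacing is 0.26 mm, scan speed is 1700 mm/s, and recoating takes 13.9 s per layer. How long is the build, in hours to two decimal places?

Layers = ⌈117/0.05⌉ = 2340.
Scan path per layer = 1970 / 0.26 = 7576.9 mm.
Laser time per layer = 7576.9 / 1700, so 4.457 s.
Layer cycle = 4.457 + 13.9, so 18.357 s.
2340 layers × 18.357 s/layer = 42955.38 s, i.e. 11.93 hours.

11.93 hours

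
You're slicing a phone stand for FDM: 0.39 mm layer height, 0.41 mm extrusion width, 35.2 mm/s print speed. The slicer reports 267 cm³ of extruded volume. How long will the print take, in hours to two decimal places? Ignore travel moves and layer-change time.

Extrusion cross-section = 0.39 × 0.41 = 0.1599 mm².
Total extruded path = 267000/0.1599 = 1669793.6 mm.
Print-move time = 1669793.6 / 35.2, so 47437.3 s.
That's 47437.3 s → 13.18 hours.

13.18 hours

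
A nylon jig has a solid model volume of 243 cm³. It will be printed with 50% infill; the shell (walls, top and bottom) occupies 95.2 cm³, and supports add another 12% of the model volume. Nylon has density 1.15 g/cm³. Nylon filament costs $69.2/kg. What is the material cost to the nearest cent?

Interior volume: 243 − 95.2 → 147.8 cm³.
Infill deposited = 0.50 × 147.8, so 73.9 cm³.
Support: 0.12 × 243 → 29.16 cm³.
Deposited volume = 95.2 + 73.9 + 29.16, so 198.26 cm³.
Mass = 198.26 × 1.15 = 227.999 g.
Cost = 227.999 g / 1000 × $69.2/kg = $15.78.

$15.78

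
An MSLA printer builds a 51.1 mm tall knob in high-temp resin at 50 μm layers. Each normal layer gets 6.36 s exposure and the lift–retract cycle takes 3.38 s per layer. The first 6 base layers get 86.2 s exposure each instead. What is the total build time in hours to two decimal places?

2.90 hours

Layer count = ceil(51.1 / 0.05) = 1022.
Bottom layers = 6 × (86.2 + 3.38) = 537.48 s.
Normal layers = 1016 × (6.36 + 3.38), so 9895.84 s.
Sum: 537.48 + 9895.84 = 10433.32 s → 2.90 hours.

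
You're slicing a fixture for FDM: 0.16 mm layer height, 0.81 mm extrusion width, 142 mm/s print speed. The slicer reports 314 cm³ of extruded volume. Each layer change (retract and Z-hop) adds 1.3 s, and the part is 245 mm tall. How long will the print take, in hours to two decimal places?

5.29 hours

Line area: 0.16 × 0.81 → 0.1296 mm².
Path length: 314000 mm³ / 0.1296 mm² → 2422839.5 mm.
Print-move time: 2422839.5 / 142 → 17062.3 s.
Number of layers: 245 / 0.16 → 1532 (rounded up).
Non-print overhead: 1532 × 1.3 → 1991.6 s.
Altogether 17062.3 + 1991.6 = 19053.9 s, i.e. 5.29 hours.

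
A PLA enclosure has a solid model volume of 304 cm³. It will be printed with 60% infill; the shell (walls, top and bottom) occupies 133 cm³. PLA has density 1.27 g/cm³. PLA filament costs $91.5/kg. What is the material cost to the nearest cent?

Volume inside the shell: 304 − 133 → 171 cm³.
Infill deposited = 0.60 × 171 = 102.6 cm³.
Deposited volume: 133 + 102.6 → 235.6 cm³.
Mass = 235.6 × 1.27 = 299.212 g.
At $91.5/kg: 299.212/1000 × 91.5 = $27.38.

$27.38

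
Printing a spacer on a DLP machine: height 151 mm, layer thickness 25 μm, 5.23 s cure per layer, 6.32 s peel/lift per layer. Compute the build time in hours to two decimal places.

Layer count = ceil(151 / 0.025) = 6040.
Per-layer time = 5.23 + 6.32 = 11.55 s.
Build time: 6040 × 11.55 s = 69762 s, i.e. 19.38 hours.

19.38 hours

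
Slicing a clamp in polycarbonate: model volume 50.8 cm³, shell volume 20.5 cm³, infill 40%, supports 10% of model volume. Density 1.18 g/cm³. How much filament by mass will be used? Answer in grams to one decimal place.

44.5 g

Volume inside the shell: 50.8 − 20.5 → 30.3 cm³.
Infill volume = 0.40 × 30.3, so 12.12 cm³.
Support = 0.10 × 50.8, so 5.08 cm³.
Deposited volume = 20.5 + 12.12 + 5.08, so 37.7 cm³.
Mass: 37.7 × 1.18 → 44.486 g.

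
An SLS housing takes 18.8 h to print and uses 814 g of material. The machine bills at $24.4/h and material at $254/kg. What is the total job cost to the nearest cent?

Machine-time cost = 24.4 × 18.8 = $458.72.
Material cost: 254 × 814/1000 → $206.756.
Total = 458.72 + 206.756 = 665.476 ≈ $665.48.

$665.48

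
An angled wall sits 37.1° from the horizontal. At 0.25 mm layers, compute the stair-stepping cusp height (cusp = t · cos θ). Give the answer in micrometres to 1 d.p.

cos(37.1°) = 0.7976, so cusp = 0.25 × 0.7976 = 0.1994 mm → 199.4 μm.

199.4 μm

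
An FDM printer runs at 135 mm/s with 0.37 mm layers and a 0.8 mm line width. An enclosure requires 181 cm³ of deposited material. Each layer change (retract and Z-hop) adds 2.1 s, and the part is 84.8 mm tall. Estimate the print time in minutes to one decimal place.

Line area = 0.37 × 0.8, so 0.296 mm².
Total extruded path = 181000/0.296 = 611486.5 mm.
Extrusion time = 611486.5 / 135 = 4529.5 s.
Layer count = ceil(84.8 / 0.37) = 230.
Layer-change overhead = 230 × 2.1 = 483 s.
Total = 4529.5 + 483 = 5012.5 s = 83.5 minutes.

83.5 minutes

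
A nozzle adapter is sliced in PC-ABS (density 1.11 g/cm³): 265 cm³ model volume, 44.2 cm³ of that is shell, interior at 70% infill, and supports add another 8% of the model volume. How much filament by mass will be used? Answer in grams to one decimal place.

244.2 g

Interior volume = 265 − 44.2, so 220.8 cm³.
Infill deposited = 0.70 × 220.8 = 154.56 cm³.
Support = 0.08 × 265 = 21.2 cm³.
Total printed volume = 44.2 + 154.56 + 21.2, so 219.96 cm³.
Mass = 219.96 × 1.11 = 244.1556 g.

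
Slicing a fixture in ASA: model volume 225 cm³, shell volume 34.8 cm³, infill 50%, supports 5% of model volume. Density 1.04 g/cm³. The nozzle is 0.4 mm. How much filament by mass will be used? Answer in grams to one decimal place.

Infill region = 225 − 34.8 = 190.2 cm³.
Infill deposited = 0.50 × 190.2, so 95.1 cm³.
Support = 0.05 × 225 = 11.25 cm³.
Total printed volume = 34.8 + 95.1 + 11.25, so 141.15 cm³.
Mass = 141.15 × 1.04 = 146.796 g.

146.8 g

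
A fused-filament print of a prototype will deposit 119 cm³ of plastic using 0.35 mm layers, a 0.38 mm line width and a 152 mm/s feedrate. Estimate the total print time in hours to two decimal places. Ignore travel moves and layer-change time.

1.64 hours

Line area: 0.35 × 0.38 → 0.133 mm².
Path length: 119000 mm³ / 0.133 mm² → 894736.8 mm.
Extrusion time = 894736.8 / 152, so 5886.4 s.
Converting: 5886.4 s = 1.64 hours.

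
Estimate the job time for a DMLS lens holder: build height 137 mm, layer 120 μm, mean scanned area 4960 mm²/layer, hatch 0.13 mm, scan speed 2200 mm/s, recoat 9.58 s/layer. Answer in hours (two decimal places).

8.54 hours

Layers = ⌈137/0.12⌉ = 1142.
Scan path per layer = 4960 / 0.13, so 38153.8 mm.
Laser time per layer = 38153.8 / 2200, so 17.3426 s.
Layer cycle = 17.3426 + 9.58 = 26.9226 s.
1142 layers × 26.9226 s/layer = 30745.6092 s, i.e. 8.54 hours.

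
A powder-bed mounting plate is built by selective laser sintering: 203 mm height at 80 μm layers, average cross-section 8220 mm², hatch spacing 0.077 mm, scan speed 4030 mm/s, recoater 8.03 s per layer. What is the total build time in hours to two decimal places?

Layers = ⌈203/0.08⌉ = 2538.
Scan path per layer = 8220 / 0.077, so 106753.2 mm.
Laser time per layer: 106753.2 / 4030 → 26.4896 s.
Layer cycle = 26.4896 + 8.03, so 34.5196 s.
Total: 2538 × 34.5196 s = 87610.7448 s → 24.34 hours.

24.34 hours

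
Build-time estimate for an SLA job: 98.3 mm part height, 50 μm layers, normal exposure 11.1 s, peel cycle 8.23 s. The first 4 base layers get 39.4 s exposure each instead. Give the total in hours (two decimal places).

10.59 hours

Layers = ⌈98.3/0.05⌉ = 1966.
Bottom layers = 4 × (39.4 + 8.23), so 190.52 s.
Remaining layers: 1962 × (11.1 + 8.23) → 37925.46 s.
Sum: 190.52 + 37925.46 = 38115.98 s → 10.59 hours.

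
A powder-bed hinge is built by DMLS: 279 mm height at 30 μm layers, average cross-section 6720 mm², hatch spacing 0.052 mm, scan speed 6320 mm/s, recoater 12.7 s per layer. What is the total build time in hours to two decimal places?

Number of layers: 279 / 0.03 → 9300 (rounded up).
Scan path per layer: 6720 / 0.052 → 129230.8 mm.
Per-layer scan time = 129230.8 / 6320, so 20.4479 s.
Time per layer = 20.4479 + 12.7 = 33.1479 s.
Build time = 9300 × 33.1479 = 308275.47 s = 85.63 hours.

85.63 hours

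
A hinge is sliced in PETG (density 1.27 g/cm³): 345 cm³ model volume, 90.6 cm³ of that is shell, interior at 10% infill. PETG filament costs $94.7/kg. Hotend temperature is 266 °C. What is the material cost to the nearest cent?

$13.96

Infill region = 345 − 90.6 = 254.4 cm³.
Infill volume = 0.10 × 254.4 = 25.44 cm³.
Total extruded: 90.6 + 25.44 → 116.04 cm³.
Mass = 116.04 × 1.27 = 147.3708 g.
At $94.7/kg: 147.3708/1000 × 94.7 = $13.96.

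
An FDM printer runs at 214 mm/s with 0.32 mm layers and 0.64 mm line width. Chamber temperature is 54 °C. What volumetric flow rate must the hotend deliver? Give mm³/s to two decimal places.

Bead cross-section = 0.32 × 0.64, so 0.2048 mm².
Volumetric flow = 214 × 0.2048 = 43.83 mm³/s.

43.83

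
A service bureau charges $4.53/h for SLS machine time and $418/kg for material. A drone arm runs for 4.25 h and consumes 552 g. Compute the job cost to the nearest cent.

$249.99

Machine-time cost: 4.53 × 4.25 → $19.2525.
Feedstock cost = 418 × 552/1000, so $230.736.
Job cost: 19.2525 + 230.736 = 249.9885 ≈ $249.99.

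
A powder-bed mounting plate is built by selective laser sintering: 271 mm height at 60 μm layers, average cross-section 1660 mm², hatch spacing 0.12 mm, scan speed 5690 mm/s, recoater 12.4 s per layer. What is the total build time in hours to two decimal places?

Layer count = ceil(271 / 0.06) = 4517.
Hatch length per layer: 1660 / 0.12 → 13833.3 mm.
Laser time per layer = 13833.3 / 5690, so 2.4312 s.
Per-layer time = 2.4312 + 12.4, so 14.8312 s.
Total: 4517 × 14.8312 s = 66992.5304 s → 18.61 hours.

18.61 hours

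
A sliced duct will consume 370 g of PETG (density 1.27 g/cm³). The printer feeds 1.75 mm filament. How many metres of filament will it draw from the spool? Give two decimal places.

Volume = 370 g / 1.27 g·cm⁻³ = 291.3386 cm³ = 291338.6 mm³.
Filament cross-section = π × (1.75/2)² = 2.4053 mm².
Length = 291338.6 / 2.4053 = 121123.6 mm = 121.12 m.

121.12 m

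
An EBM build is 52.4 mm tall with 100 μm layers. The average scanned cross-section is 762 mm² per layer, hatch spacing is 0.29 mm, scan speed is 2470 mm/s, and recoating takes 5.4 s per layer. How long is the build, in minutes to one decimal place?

56.5 minutes

Layer count = ceil(52.4 / 0.1) = 524.
Hatch length per layer = 762 / 0.29 = 2627.6 mm.
Per-layer scan time = 2627.6 / 2470 = 1.0638 s.
Per-layer time = 1.0638 + 5.4, so 6.4638 s.
Build time = 524 × 6.4638 = 3387.0312 s = 56.5 minutes.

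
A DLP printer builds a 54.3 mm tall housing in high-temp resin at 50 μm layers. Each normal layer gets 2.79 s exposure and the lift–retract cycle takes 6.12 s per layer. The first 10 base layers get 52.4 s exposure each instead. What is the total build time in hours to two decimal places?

Number of layers: 54.3 / 0.05 → 1086 (rounded up).
Base layers = 10 × (52.4 + 6.12) = 585.2 s.
Normal layers: 1076 × (2.79 + 6.12) → 9587.16 s.
Total = 585.2 + 9587.16 = 10172.36 s = 2.83 hours.

2.83 hours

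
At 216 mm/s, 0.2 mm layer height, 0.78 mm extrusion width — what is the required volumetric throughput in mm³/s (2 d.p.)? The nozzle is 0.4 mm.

Bead cross-section = 0.2 × 0.78 = 0.156 mm².
Volumetric flow = 216 × 0.156 = 33.70 mm³/s.

33.70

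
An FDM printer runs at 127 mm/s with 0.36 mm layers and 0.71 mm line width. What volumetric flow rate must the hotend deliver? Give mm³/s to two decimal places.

Extrusion cross-section = 0.36 × 0.71 = 0.2556 mm².
Volumetric flow = 127 × 0.2556 = 32.46 mm³/s.

32.46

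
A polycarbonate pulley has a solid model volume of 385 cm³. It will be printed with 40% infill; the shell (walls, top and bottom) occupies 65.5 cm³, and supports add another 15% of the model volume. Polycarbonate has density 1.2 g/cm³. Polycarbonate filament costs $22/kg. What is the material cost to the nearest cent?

$6.63

Interior volume: 385 − 65.5 → 319.5 cm³.
Infill volume: 0.40 × 319.5 → 127.8 cm³.
Support = 0.15 × 385, so 57.75 cm³.
Deposited volume: 65.5 + 127.8 + 57.75 → 251.05 cm³.
Mass = 251.05 × 1.2 = 301.26 g.
At $22/kg: 301.26/1000 × 22 = $6.63.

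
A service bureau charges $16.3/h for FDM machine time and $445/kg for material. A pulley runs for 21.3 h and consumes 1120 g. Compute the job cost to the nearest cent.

Machine-time cost = 16.3 × 21.3 = $347.19.
Material cost = 445 × 1120/1000, so $498.40.
Job cost: 347.19 + 498.40 = $845.59.

$845.59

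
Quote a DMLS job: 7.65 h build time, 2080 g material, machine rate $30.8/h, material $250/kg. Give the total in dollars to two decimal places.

$755.62

Machine cost = 30.8 × 7.65, so $235.62.
Material charge = 250 × 2080/1000, so $520.00.
Total = 235.62 + 520.00 = $755.62.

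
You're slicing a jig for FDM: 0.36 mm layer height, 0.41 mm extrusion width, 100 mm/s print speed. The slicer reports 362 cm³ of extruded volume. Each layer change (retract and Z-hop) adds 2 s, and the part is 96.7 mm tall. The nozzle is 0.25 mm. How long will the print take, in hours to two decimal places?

6.96 hours

Bead cross-section: 0.36 × 0.41 → 0.1476 mm².
Total extruded path = 362000/0.1476 = 2452574.5 mm.
Time extruding = 2452574.5 / 100, so 24525.7 s.
Layer count = ceil(96.7 / 0.36) = 269.
Z-hop total: 269 × 2 → 538 s.
Total = 24525.7 + 538 = 25063.7 s = 6.96 hours.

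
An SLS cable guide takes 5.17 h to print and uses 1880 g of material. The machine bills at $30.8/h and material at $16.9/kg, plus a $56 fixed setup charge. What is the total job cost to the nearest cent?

$247.01

Time charge = 30.8 × 5.17, so $159.236.
Material cost = 16.9 × 1880/1000 = $31.772.
Total = 159.236 + 31.772 + 56 = 247.008 ≈ $247.01.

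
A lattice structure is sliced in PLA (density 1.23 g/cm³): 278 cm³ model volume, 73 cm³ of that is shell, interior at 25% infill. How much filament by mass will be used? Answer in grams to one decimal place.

Interior volume: 278 − 73 → 205 cm³.
Infill volume = 0.25 × 205 = 51.25 cm³.
Total extruded = 73 + 51.25 = 124.25 cm³.
Mass: 124.25 × 1.23 → 152.8275 g.

152.8 g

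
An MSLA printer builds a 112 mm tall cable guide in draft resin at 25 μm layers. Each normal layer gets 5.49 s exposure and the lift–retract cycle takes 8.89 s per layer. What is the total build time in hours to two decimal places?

17.90 hours

Layers = ⌈112/0.025⌉ = 4480.
Each layer takes = 5.49 + 8.89, so 14.38 s.
Build time: 4480 × 14.38 s = 64422.4 s, i.e. 17.90 hours.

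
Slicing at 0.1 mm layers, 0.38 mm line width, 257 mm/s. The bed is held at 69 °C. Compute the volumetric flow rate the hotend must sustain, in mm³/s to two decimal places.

9.77

Bead cross-section = 0.1 × 0.38 = 0.038 mm².
Volumetric flow = 257 × 0.038 = 9.77 mm³/s.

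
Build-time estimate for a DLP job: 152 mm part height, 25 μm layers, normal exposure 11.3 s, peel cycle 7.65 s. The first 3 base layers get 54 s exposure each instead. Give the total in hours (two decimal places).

32.04 hours

Number of layers: 152 / 0.025 → 6080 (rounded up).
Base layers = 3 × (54 + 7.65) = 184.95 s.
Remaining layers = 6077 × (11.3 + 7.65) = 115159.15 s.
Total = 184.95 + 115159.15 = 115344.1 s = 32.04 hours.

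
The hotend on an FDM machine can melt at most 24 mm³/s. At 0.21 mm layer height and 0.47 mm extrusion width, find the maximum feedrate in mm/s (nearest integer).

243 mm/s

Extrusion cross-section = 0.21 × 0.47 = 0.0987 mm².
v_max = Q/A = 24/0.0987 = 243.16 mm/s → 243 mm/s.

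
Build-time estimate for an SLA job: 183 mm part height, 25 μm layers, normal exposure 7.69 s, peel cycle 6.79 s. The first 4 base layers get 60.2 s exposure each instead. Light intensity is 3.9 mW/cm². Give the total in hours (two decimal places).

Layer count = ceil(183 / 0.025) = 7320.
Burn-in layers = 4 × (60.2 + 6.79) = 267.96 s.
Remaining layers = 7316 × (7.69 + 6.79), so 105935.68 s.
Total = 267.96 + 105935.68 = 106203.64 s = 29.50 hours.

29.50 hours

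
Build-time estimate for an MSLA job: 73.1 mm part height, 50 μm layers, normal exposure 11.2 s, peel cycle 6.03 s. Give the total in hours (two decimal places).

Layer count = ceil(73.1 / 0.05) = 1462.
Each layer takes = 11.2 + 6.03 = 17.23 s.
Build time: 1462 × 17.23 s = 25190.26 s, i.e. 7.00 hours.

7.00 hours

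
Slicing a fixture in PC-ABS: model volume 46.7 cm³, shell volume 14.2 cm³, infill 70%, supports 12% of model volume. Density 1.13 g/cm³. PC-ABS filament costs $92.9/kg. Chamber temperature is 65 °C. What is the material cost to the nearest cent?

$4.47

Volume inside the shell = 46.7 − 14.2 = 32.5 cm³.
Infill deposited = 0.70 × 32.5 = 22.75 cm³.
Support = 0.12 × 46.7 = 5.604 cm³.
Deposited volume: 14.2 + 22.75 + 5.604 → 42.554 cm³.
Mass = 42.554 × 1.13 = 48.08602 g.
At $92.9/kg: 48.08602/1000 × 92.9 = $4.47.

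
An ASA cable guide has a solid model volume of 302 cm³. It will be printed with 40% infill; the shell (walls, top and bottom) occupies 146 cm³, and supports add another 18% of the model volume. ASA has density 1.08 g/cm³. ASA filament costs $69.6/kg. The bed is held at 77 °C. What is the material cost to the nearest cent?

$19.75

Infill region = 302 − 146, so 156 cm³.
Infill deposited: 0.40 × 156 → 62.4 cm³.
Support = 0.18 × 302 = 54.36 cm³.
Deposited volume = 146 + 62.4 + 54.36, so 262.76 cm³.
Mass = 262.76 × 1.08, so 283.7808 g.
Cost = 283.7808 g / 1000 × $69.6/kg = $19.75.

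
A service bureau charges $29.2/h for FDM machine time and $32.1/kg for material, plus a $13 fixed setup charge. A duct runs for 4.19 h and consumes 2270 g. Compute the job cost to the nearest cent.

$208.22

Time charge = 29.2 × 4.19, so $122.348.
Material cost: 32.1 × 2270/1000 → $72.867.
Total = 122.348 + 72.867 + 13 = 208.215 ≈ $208.22.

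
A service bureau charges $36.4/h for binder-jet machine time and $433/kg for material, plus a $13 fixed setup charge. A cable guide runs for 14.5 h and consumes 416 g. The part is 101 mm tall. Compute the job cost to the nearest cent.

Machine cost: 36.4 × 14.5 → $527.80.
Material cost = 433 × 416/1000, so $180.128.
Adding setup: 527.80 + 180.128 + 13 → 720.928 ≈ $720.93.

$720.93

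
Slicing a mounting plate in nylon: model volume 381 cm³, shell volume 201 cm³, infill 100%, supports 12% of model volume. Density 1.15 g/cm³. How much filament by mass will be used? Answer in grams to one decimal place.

490.7 g

Infill region = 381 − 201, so 180 cm³.
Deposited infill: 1.00 × 180 → 180 cm³.
Support: 0.12 × 381 → 45.72 cm³.
Deposited volume = 201 + 180 + 45.72 = 426.72 cm³.
Mass = 426.72 × 1.15 = 490.728 g.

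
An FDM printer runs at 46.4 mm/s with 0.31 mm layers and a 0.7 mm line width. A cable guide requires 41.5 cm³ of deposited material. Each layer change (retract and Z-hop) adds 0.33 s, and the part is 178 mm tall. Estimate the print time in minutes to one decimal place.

71.9 minutes

Extrusion cross-section: 0.31 × 0.7 → 0.217 mm².
Path length: 41500 mm³ / 0.217 mm² → 191244.2 mm.
Extrusion time = 191244.2 / 46.4 = 4121.6 s.
Layer count = ceil(178 / 0.31) = 575.
Z-hop total = 575 × 0.33 = 189.75 s.
Total = 4121.6 + 189.75 = 4311.35 s = 71.9 minutes.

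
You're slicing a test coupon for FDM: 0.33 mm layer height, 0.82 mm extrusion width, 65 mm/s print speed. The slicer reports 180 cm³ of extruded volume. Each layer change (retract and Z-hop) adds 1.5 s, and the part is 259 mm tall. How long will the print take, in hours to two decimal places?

3.17 hours

Extrusion cross-section = 0.33 × 0.82 = 0.2706 mm².
Toolpath length = 180 cm³ / 0.2706 mm² = 180000 / 0.2706 = 665188.5 mm.
Print-move time = 665188.5 / 65 = 10233.7 s.
Number of layers: 259 / 0.33 → 785 (rounded up).
Layer-change overhead: 785 × 1.5 → 1177.5 s.
Altogether 10233.7 + 1177.5 = 11411.2 s, i.e. 3.17 hours.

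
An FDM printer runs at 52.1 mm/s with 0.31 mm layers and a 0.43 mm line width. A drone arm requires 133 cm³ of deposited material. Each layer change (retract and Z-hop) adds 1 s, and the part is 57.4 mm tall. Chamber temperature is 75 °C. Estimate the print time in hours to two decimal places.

Line area = 0.31 × 0.43, so 0.1333 mm².
Toolpath length = 133 cm³ / 0.1333 mm² = 133000 / 0.1333 = 997749.4 mm.
Extrusion time = 997749.4 / 52.1, so 19150.7 s.
Number of layers: 57.4 / 0.31 → 186 (rounded up).
Z-hop total: 186 × 1 → 186 s.
Altogether 19150.7 + 186 = 19336.7 s, i.e. 5.37 hours.

5.37 hours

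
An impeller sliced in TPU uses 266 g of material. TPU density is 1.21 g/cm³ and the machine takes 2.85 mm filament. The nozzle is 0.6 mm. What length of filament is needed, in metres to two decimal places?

Extruded volume: 266/1.21 = 219.8347 cm³ (219834.7 mm³).
Cross-section of 2.85 mm filament: π·(2.85/2)² = 6.3794 mm².
Length = 219834.7 / 6.3794 = 34460.09 mm = 34.46 m.

34.46 m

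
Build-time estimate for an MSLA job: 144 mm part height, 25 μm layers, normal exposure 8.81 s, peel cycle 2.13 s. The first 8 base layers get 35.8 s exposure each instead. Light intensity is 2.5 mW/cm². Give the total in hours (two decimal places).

17.56 hours

Layers = ⌈144/0.025⌉ = 5760.
Burn-in layers: 8 × (35.8 + 2.13) → 303.44 s.
Remaining layers: 5752 × (8.81 + 2.13) → 62926.88 s.
Total = 303.44 + 62926.88 = 63230.32 s = 17.56 hours.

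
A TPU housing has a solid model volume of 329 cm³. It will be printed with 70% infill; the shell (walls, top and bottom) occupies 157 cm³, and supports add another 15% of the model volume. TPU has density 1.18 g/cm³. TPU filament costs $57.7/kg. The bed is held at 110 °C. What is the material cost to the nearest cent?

Volume inside the shell = 329 − 157, so 172 cm³.
Infill volume: 0.70 × 172 → 120.4 cm³.
Support: 0.15 × 329 → 49.35 cm³.
Deposited volume = 157 + 120.4 + 49.35, so 326.75 cm³.
Mass: 326.75 × 1.18 → 385.565 g.
Cost = 385.565 g / 1000 × $57.7/kg = $22.25.

$22.25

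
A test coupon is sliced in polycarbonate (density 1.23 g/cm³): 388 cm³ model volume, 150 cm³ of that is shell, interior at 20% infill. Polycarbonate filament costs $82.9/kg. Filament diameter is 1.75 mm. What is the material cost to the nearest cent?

$20.15

Volume inside the shell = 388 − 150 = 238 cm³.
Infill volume = 0.20 × 238, so 47.6 cm³.
Total printed volume = 150 + 47.6 = 197.6 cm³.
Mass: 197.6 × 1.23 → 243.048 g.
Cost = 243.048 g / 1000 × $82.9/kg = $20.15.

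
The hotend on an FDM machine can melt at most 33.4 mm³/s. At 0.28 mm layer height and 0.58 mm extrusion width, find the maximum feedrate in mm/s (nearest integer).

206 mm/s

A = 0.28 × 0.58 = 0.1624 mm².
Max speed = 33.4 / 0.1624 = 205.67 ≈ 206 mm/s.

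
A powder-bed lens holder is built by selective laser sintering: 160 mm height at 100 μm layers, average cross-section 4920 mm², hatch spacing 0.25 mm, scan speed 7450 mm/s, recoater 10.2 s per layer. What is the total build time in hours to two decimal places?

Number of layers: 160 / 0.1 → 1600 (rounded up).
Per-layer scan distance = 4920 / 0.25 = 19680 mm.
Laser time per layer = 19680 / 7450 = 2.6416 s.
Per-layer time = 2.6416 + 10.2 = 12.8416 s.
Build time = 1600 × 12.8416 = 20546.56 s = 5.71 hours.

5.71 hours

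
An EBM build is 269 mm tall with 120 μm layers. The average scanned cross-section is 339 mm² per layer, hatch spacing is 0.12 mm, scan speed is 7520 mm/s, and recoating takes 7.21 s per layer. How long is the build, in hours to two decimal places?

Layer count = ceil(269 / 0.12) = 2242.
Scan path per layer = 339 / 0.12, so 2825 mm.
Per-layer scan time = 2825 / 7520, so 0.3757 s.
Per-layer time: 0.3757 + 7.21 → 7.5857 s.
Total: 2242 × 7.5857 s = 17007.1394 s → 4.72 hours.

4.72 hours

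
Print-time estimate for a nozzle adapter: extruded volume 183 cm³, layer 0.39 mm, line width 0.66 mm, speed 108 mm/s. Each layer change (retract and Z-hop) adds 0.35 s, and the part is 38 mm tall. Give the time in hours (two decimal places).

1.84 hours

Line area = 0.39 × 0.66, so 0.2574 mm².
Toolpath length = 183 cm³ / 0.2574 mm² = 183000 / 0.2574 = 710955.7 mm.
Time extruding = 710955.7 / 108, so 6582.9 s.
Number of layers: 38 / 0.39 → 98 (rounded up).
Layer-change overhead = 98 × 0.35, so 34.3 s.
Altogether 6582.9 + 34.3 = 6617.2 s, i.e. 1.84 hours.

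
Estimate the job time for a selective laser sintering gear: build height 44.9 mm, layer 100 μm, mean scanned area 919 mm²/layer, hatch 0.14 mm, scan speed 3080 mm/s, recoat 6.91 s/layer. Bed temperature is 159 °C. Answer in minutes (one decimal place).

Layers = ⌈44.9/0.1⌉ = 449.
Hatch length per layer: 919 / 0.14 → 6564.3 mm.
Scan time per layer = 6564.3 / 3080 = 2.1313 s.
Layer cycle = 2.1313 + 6.91, so 9.0413 s.
449 layers × 9.0413 s/layer = 4059.5437 s, i.e. 67.7 minutes.

67.7 minutes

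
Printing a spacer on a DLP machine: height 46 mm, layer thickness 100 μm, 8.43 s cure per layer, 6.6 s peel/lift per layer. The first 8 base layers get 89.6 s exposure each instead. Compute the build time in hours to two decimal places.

Layers = ⌈46/0.1⌉ = 460.
Base layers: 8 × (89.6 + 6.6) → 769.6 s.
Normal layers = 452 × (8.43 + 6.6) = 6793.56 s.
Sum: 769.6 + 6793.56 = 7563.16 s → 2.10 hours.

2.10 hours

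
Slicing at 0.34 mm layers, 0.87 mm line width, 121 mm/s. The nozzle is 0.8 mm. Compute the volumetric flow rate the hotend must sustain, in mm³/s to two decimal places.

35.79

A = 0.34 × 0.87 = 0.2958 mm².
Volumetric flow = 121 × 0.2958 = 35.79 mm³/s.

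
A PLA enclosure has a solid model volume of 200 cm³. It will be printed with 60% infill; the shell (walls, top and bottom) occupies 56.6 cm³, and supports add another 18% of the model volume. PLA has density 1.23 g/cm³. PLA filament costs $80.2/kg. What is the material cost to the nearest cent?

Volume inside the shell: 200 − 56.6 → 143.4 cm³.
Deposited infill: 0.60 × 143.4 → 86.04 cm³.
Support = 0.18 × 200 = 36 cm³.
Deposited volume = 56.6 + 86.04 + 36, so 178.64 cm³.
Mass = 178.64 × 1.23 = 219.7272 g.
At $80.2/kg: 219.7272/1000 × 80.2 = $17.62.

$17.62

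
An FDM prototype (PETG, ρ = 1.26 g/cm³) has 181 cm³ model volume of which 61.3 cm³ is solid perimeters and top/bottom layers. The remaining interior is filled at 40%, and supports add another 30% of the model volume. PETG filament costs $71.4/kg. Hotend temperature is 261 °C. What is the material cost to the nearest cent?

Volume inside the shell: 181 − 61.3 → 119.7 cm³.
Infill deposited: 0.40 × 119.7 → 47.88 cm³.
Support = 0.30 × 181, so 54.3 cm³.
Deposited volume: 61.3 + 47.88 + 54.3 → 163.48 cm³.
Mass: 163.48 × 1.26 → 205.9848 g.
At $71.4/kg: 205.9848/1000 × 71.4 = $14.71.

$14.71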